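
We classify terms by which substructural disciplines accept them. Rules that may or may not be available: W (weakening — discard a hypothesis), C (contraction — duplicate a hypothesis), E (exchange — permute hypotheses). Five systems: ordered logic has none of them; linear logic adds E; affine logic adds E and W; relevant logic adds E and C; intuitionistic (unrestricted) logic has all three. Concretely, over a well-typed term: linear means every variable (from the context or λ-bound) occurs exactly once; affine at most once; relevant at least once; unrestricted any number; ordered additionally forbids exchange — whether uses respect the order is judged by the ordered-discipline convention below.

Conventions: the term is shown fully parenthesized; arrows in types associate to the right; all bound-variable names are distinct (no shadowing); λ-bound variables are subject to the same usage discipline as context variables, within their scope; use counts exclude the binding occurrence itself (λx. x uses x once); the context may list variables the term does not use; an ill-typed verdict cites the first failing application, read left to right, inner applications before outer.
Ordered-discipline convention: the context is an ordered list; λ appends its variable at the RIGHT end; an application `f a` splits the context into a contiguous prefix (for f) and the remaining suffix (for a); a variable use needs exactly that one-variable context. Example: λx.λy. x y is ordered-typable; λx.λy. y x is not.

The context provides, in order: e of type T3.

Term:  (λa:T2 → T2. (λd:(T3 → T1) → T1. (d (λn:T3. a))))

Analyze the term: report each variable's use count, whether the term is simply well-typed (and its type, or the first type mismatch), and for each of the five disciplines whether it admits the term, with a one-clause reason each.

usage: e: 0×; a (λ-bound): 1×; d (λ-bound): 1×; n (λ-bound): 0×
order of uses: d, a
typing: ill-typed: an application expects T3 → T1 but receives T3 → T2 → T2
ordered: ✗ — not simply typable
linear: ✗ — fails simple typing
affine: ✗ — a type mismatch blocks all five
relevant: ✗ — the type mismatch rejects it
unrestricted: ✗ — not simply typable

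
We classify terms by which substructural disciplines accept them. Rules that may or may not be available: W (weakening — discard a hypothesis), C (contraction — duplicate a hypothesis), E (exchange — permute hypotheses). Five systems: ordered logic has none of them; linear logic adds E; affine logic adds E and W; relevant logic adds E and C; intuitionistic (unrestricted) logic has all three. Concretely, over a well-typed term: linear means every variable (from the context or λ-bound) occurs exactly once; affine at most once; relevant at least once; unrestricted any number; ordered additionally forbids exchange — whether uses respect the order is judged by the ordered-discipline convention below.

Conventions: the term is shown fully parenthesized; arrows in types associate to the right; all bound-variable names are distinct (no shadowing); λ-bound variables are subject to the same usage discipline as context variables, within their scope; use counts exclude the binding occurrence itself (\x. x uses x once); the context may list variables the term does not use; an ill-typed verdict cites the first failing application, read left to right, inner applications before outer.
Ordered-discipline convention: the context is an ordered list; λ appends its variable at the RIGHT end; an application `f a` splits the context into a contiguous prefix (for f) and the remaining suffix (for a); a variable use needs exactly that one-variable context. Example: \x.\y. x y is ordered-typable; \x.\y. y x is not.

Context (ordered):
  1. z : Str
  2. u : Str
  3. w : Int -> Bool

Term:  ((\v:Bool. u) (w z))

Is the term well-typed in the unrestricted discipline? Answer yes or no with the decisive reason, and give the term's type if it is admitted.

no — a type mismatch blocks all five
counts: z ×1, u ×1, w ×1, v (λ-bound) ×0
order of uses: u, w, z
typing: ill-typed: argument of type Str where Int is required
across the five disciplines: ordered ✗; linear ✗; affine ✗; relevant ✗; unrestricted ✗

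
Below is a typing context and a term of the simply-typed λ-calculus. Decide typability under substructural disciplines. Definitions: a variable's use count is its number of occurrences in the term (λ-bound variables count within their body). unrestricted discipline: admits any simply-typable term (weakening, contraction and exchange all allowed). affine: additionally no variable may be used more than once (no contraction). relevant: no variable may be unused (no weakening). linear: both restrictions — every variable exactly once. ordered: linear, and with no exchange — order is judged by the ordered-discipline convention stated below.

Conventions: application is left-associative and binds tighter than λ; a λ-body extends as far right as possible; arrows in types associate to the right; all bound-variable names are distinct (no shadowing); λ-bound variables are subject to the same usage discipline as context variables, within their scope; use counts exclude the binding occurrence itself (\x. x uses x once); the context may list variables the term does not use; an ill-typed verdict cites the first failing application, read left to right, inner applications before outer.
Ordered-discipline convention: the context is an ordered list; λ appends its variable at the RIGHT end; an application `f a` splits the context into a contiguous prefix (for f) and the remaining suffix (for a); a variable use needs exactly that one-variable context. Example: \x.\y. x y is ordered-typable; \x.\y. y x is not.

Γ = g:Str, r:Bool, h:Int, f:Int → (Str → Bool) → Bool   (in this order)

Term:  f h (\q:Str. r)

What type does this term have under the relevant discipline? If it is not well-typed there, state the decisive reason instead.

not well-typed under relevant — unused: g, q — weakening required
usage: g: 0×, r: 1×, h: 1×, f: 1×, q (λ-bound): 0×
order of uses: f, h, r
typing: ✓ — Bool
summary: ordered ✗; linear ✗; affine ✓; relevant ✗; unrestricted ✓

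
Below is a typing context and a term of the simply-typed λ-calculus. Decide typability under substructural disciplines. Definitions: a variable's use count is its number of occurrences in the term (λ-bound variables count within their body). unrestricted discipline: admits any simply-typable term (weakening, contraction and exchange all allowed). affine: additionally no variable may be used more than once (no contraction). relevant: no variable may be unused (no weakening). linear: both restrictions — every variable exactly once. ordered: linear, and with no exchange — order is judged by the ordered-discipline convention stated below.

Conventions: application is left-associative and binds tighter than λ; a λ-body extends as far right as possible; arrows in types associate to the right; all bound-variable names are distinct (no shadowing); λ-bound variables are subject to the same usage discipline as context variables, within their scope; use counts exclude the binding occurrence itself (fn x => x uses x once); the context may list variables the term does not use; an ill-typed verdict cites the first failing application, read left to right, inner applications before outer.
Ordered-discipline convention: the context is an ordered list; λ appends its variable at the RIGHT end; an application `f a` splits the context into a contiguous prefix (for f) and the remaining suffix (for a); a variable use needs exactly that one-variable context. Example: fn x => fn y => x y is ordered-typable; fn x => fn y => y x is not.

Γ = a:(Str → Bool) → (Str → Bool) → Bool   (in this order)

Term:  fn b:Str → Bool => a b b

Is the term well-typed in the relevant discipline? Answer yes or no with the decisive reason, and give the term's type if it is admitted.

yes — every one of a, b appears; term : (Str → Bool) → Bool
use counts: a: 1×; b (bound): 2×
left-to-right use order: a, b, b
typing: the term checks, with type (Str → Bool) → Bool
summary: ordered ✗ · linear ✗ · affine ✗ · relevant ✓ · unrestricted ✓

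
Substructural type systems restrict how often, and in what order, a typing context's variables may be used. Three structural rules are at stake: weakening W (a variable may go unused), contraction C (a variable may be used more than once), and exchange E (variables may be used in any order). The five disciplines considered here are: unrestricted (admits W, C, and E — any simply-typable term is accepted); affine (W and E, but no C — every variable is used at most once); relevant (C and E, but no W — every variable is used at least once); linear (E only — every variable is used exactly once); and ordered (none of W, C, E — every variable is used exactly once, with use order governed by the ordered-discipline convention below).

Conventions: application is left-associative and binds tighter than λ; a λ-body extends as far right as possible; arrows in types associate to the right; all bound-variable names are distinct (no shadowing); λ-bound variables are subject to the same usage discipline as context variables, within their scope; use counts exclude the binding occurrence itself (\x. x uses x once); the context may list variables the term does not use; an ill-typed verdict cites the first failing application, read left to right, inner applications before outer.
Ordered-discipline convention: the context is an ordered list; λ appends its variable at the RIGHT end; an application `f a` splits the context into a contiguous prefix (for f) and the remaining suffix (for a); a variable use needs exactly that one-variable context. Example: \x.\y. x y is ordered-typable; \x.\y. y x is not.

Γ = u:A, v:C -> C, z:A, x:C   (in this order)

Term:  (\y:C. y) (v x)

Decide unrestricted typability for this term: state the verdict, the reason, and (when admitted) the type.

yes — typability at C is all that's needed; term : C
use counts: u=0; v=1; z=0; x=1; y (λ-bound)=1
order of uses: y, v, x
typing: well-typed — term : C
per-discipline verdicts: ordered ✗, linear ✗, affine ✓, relevant ✗, unrestricted ✓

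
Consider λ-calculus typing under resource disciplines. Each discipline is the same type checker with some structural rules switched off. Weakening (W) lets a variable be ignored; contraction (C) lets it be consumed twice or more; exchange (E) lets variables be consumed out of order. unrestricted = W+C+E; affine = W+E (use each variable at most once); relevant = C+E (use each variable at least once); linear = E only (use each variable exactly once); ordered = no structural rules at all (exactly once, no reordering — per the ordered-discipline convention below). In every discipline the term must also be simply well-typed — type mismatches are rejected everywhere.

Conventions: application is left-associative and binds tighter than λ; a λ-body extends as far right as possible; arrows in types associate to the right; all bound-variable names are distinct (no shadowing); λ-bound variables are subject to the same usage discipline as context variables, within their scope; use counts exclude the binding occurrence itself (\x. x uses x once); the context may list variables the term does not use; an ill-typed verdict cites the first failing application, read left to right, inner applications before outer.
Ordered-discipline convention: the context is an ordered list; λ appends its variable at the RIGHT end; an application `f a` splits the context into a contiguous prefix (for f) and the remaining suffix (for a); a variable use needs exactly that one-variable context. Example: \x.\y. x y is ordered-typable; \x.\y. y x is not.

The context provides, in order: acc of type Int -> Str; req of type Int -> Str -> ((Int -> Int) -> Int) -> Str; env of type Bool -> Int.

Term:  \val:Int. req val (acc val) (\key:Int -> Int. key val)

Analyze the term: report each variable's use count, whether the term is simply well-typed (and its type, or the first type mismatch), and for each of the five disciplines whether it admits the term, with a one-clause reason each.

usage: acc ×1, req ×1, env ×0, val (bound) ×3, key (bound) ×1
order of uses: req, val, acc, val, key, val
typing: the term checks, with type Int -> Str
ordered ✗ (val ×3 used more than once (contraction); env never used (weakening))
linear ✗ (val ×3 used more than once (contraction); env never used (weakening))
affine ✗ (val ×3 used more than once (contraction))
relevant ✗ (env never used (weakening))
unrestricted ✓ (typability at Int -> Str is all that's needed)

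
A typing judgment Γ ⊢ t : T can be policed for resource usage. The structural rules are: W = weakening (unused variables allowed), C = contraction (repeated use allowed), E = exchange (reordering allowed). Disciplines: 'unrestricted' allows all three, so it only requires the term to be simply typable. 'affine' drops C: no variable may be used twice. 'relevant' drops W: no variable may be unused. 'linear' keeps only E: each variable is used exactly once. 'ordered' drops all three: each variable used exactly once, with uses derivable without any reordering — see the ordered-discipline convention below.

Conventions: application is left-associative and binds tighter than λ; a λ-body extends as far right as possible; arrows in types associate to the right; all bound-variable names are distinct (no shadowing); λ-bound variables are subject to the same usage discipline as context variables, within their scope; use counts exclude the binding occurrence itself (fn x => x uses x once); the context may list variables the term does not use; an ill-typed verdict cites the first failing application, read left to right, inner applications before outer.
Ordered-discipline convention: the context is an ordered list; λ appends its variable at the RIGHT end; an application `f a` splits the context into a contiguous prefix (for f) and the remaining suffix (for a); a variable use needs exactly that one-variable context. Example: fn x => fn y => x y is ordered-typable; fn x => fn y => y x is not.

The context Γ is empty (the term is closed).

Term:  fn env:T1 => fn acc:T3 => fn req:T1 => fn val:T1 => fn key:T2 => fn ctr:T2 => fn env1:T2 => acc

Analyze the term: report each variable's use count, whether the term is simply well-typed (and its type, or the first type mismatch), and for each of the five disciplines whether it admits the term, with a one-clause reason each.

counts: env (bound)=0, acc (bound)=1, req (bound)=0, val (bound)=0, key (bound)=0, ctr (bound)=0, env1 (bound)=0
order of uses: acc
typing: ✓ — T1 → T3 → T1 → T1 → T2 → T2 → T2 → T3
ordered ✗ (env, req, val, key, ctr, env1 left unused)
linear ✗ (env, req, val, key, ctr, env1 left unused)
affine ✓ (at most one use each (env, acc, req, val, key, ctr, env1))
relevant ✗ (env, req, val, key, ctr, env1 left unused)
unrestricted ✓ (type-checks (T1 → T3 → T1 → T1 → T2 → T2 → T2 → T3) and nothing is barred)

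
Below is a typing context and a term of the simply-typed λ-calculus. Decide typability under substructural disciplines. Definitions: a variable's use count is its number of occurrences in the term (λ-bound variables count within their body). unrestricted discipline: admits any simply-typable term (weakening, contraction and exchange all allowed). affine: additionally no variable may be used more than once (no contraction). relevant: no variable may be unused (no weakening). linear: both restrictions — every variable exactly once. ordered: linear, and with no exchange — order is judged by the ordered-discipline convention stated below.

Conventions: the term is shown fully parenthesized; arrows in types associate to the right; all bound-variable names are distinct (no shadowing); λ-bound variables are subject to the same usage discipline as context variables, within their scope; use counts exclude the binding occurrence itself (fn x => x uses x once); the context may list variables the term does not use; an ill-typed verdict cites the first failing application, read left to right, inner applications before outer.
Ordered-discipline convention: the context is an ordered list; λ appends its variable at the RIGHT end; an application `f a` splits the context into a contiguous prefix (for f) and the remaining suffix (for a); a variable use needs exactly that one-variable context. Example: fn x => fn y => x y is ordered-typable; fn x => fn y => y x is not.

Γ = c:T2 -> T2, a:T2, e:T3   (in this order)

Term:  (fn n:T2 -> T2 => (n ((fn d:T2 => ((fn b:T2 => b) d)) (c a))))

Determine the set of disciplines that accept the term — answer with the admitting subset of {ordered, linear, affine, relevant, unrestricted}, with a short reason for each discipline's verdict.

admitting disciplines: affine, unrestricted
use counts: c ×1, a ×1, e ×0, n [bound] ×1, d [bound] ×1, b [bound] ×1
uses in reading order: n, b, d, c, a
typing: well-typed at (T2 -> T2) -> T2
ordered ✗ (e left unused)
linear ✗ (e left unused)
affine ✓ (no duplicate uses among c, a, e, n, d, b)
relevant ✗ (e left unused)
unrestricted ✓ (well-typed at (T2 -> T2) -> T2; no restrictions here)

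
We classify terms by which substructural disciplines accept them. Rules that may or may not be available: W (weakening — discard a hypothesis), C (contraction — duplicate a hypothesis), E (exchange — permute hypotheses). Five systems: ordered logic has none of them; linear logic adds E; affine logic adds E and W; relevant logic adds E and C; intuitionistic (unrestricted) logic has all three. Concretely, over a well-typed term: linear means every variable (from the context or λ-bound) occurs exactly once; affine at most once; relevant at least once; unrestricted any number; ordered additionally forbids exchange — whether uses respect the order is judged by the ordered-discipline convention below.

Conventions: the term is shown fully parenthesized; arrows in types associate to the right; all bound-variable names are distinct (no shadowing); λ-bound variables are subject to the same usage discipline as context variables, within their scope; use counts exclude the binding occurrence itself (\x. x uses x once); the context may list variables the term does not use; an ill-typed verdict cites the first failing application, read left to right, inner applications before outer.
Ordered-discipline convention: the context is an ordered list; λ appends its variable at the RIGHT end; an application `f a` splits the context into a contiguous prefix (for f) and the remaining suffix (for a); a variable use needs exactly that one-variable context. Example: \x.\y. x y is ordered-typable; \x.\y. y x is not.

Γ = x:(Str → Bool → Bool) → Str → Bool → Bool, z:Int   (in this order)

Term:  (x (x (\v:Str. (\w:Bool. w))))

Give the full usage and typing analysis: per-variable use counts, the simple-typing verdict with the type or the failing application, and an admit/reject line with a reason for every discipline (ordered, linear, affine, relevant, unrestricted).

variable uses: x ×2; z ×0; v [bound] ×0; w [bound] ×1
order of uses: x, x, w
typing: ✓ — Str → Bool → Bool
ordered ✗ (repeated use of x ×2; z, v never used (weakening))
linear ✗ (repeated use of x ×2; z, v never used (weakening))
affine ✗ (repeated use of x ×2)
relevant ✗ (z, v never used (weakening))
unrestricted ✓ (typability at Str → Bool → Bool is all that's needed)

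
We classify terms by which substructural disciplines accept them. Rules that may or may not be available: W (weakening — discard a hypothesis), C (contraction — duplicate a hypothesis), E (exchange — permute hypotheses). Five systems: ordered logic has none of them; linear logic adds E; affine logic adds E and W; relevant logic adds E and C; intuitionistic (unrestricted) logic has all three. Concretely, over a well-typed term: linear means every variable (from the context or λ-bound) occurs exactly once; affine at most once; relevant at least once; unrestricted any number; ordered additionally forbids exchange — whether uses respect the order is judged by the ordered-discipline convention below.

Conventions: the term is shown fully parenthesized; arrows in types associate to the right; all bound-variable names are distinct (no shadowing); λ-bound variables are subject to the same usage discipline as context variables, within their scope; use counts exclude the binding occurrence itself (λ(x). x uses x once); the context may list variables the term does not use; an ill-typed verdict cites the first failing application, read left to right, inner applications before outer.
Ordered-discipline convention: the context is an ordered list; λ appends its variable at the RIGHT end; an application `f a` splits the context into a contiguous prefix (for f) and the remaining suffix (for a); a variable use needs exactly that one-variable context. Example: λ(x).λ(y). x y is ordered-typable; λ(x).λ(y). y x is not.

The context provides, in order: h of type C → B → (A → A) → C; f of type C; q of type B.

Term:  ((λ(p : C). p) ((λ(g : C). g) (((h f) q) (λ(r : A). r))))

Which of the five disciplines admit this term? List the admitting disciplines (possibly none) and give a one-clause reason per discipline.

admitted by: ordered, linear, affine, relevant, unrestricted
counts: h ×1; f ×1; q ×1; p (λ-bound) ×1; g (λ-bound) ×1; r (λ-bound) ×1
uses in reading order: p, g, h, f, q, r
typing: ✓ — C
ordered: ✓, h, f, q, p, g, r once each; derivable with no W/C/E
linear: ✓, exactly-once usage across h, f, q, p, g, r
affine: ✓, h, f, q, p, g, r: no repeats, contraction unneeded
relevant: ✓, at least one use each (h, f, q, p, g, r)
unrestricted: ✓, typability at C is all that's needed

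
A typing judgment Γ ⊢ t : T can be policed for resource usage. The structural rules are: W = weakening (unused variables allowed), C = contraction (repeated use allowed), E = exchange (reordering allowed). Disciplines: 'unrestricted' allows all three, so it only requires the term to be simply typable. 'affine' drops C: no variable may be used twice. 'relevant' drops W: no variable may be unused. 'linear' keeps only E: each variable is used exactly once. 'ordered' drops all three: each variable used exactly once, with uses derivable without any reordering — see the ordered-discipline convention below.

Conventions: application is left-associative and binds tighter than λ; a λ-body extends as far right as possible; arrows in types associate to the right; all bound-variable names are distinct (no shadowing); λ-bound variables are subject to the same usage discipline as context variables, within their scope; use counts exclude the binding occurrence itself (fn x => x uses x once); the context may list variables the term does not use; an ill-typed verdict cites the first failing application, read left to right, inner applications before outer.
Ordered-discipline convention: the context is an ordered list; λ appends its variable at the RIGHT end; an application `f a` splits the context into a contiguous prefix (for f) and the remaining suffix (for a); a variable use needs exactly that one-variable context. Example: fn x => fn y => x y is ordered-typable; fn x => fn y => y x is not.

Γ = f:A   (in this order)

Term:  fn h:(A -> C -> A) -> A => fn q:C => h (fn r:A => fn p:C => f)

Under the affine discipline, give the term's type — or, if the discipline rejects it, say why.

term : ((A -> C -> A) -> A) -> C -> A
variable uses: f: 1×, h [bound]: 1×, q [bound]: 0×, r [bound]: 0×, p [bound]: 0×
uses in reading order: h, f
typing: the term checks, with type ((A -> C -> A) -> A) -> C -> A
per-discipline verdicts: ordered ✗ · linear ✗ · affine ✓ · relevant ✗ · unrestricted ✓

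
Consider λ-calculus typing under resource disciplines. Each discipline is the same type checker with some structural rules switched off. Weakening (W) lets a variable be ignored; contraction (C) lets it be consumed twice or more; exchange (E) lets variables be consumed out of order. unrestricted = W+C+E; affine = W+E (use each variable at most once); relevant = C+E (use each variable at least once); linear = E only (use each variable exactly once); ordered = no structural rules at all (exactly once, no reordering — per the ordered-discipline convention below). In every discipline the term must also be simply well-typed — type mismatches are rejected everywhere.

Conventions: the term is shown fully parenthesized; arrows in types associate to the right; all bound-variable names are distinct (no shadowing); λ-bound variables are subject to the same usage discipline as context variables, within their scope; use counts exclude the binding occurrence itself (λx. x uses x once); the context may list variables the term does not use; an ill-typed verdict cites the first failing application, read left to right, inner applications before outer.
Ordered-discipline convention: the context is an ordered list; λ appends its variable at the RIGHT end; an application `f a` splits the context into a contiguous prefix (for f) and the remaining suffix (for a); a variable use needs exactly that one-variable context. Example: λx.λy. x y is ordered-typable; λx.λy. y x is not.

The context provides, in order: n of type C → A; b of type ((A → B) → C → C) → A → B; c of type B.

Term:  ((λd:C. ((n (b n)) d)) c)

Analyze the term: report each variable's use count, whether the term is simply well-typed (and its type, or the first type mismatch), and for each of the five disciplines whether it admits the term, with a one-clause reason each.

variable uses: n ×2, b ×1, c ×1, d (bound) ×1
order of uses: n, b, n, d, c
typing: ill-typed: a function awaiting (A → B) → C → C gets C → A
ordered: ✗, not simply typable
linear: ✗, fails simple typing
affine: ✗, a type mismatch blocks all five
relevant: ✗, the type mismatch rejects it
unrestricted: ✗, not simply typable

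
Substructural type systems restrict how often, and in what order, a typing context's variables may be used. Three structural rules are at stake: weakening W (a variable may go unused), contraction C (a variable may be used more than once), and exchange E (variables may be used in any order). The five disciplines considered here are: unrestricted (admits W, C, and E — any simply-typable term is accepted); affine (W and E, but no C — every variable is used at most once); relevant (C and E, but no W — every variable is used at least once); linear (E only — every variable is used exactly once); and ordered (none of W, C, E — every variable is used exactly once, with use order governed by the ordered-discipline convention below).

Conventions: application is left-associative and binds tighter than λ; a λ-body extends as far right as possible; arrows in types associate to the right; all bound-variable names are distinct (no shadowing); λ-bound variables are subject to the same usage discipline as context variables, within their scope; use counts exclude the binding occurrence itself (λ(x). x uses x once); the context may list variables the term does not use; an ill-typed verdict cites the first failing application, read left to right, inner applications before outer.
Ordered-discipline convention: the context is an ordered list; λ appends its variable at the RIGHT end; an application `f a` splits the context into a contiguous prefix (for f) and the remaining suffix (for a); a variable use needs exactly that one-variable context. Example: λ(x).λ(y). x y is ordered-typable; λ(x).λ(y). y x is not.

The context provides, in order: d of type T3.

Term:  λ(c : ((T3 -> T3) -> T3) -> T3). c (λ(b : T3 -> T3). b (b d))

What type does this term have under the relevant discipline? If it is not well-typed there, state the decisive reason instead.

term : (((T3 -> T3) -> T3) -> T3) -> T3
counts: d: 1, c (bound): 1, b (bound): 2
uses in reading order: c, b, b, d
typing: well-typed at (((T3 -> T3) -> T3) -> T3) -> T3
summary: ordered ✗ | linear ✗ | affine ✗ | relevant ✓ | unrestricted ✓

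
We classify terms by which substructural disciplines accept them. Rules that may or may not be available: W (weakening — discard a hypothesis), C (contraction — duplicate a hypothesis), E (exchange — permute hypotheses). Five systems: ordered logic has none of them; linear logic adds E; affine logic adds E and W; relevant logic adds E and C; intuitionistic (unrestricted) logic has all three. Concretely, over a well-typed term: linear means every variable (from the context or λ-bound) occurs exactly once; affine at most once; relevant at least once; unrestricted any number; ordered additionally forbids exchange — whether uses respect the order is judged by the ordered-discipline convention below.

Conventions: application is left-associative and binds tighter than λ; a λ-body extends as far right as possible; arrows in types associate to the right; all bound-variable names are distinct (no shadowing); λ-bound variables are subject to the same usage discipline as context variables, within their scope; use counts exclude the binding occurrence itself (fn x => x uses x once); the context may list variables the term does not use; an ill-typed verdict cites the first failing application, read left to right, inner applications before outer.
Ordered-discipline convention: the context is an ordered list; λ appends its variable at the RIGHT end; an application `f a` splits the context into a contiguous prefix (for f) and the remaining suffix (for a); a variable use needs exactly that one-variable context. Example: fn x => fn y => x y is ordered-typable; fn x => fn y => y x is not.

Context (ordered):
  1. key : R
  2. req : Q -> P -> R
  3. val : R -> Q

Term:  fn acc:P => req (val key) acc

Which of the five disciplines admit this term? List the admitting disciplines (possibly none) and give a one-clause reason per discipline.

admitted in: linear, affine, relevant, unrestricted
variable uses: key ×1, req ×1, val ×1, acc (λ-bound) ×1
use order (left to right): req, val, key, acc
typing: the term checks, with type P -> R
ordered ✗ (no ordered split (uses run req, val, key, acc))
linear ✓ (single use per variable (key, req, val, acc))
affine ✓ (no duplicate uses among key, req, val, acc)
relevant ✓ (at least one use each (key, req, val, acc))
unrestricted ✓ (typability at P -> R is all that's needed)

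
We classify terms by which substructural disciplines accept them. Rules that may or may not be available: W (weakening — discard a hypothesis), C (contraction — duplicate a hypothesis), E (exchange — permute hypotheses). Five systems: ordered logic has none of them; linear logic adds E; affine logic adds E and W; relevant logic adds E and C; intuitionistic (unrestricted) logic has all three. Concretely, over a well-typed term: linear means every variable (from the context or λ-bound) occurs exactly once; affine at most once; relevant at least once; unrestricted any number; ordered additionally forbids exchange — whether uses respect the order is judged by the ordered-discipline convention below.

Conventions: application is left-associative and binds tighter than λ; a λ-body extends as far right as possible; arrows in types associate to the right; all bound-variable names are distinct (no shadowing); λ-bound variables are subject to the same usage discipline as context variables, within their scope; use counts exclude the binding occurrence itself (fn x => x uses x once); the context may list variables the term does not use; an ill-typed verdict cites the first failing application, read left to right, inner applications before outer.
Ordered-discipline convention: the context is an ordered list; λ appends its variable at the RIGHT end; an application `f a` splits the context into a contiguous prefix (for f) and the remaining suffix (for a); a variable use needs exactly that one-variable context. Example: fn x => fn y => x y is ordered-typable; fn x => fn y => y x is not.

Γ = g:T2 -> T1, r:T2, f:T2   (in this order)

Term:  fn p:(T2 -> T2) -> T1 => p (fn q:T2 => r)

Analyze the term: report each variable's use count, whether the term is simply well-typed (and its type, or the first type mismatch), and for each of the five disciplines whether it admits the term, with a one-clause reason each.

variable uses: g ×0, r ×1, f ×0, p (bound) ×1, q (bound) ×0
uses in reading order: p, r
typing: ✓ — ((T2 -> T2) -> T1) -> T1
ordered ✗ (needs weakening: g, f, q unused)
linear ✗ (needs weakening: g, f, q unused)
affine ✓ (none of g, r, f, p, q used more than once)
relevant ✗ (needs weakening: g, f, q unused)
unrestricted ✓ (simply typable at ((T2 -> T2) -> T1) -> T1; W, C, E all held)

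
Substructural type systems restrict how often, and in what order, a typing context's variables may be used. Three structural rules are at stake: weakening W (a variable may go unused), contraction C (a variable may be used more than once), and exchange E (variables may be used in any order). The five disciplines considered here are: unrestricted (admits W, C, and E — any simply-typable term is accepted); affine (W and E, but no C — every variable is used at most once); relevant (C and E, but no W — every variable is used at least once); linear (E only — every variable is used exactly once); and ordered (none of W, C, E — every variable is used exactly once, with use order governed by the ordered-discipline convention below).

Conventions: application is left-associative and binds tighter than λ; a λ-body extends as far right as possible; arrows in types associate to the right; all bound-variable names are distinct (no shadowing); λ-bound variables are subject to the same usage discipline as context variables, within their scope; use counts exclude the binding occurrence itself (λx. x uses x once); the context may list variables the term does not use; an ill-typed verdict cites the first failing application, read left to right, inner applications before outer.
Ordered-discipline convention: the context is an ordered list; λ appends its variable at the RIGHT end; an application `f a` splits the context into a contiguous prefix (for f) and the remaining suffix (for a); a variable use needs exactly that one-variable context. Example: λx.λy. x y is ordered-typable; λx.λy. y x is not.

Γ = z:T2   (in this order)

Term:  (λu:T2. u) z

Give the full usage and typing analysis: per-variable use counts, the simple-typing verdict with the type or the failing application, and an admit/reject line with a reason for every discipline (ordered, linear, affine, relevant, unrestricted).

usage: z=1, u (bound)=1
use order (left to right): u, z
typing: well-typed — term : T2
ordered ✓ (z, u once each; derivable with no W/C/E)
linear ✓ (exactly-once usage across z, u)
affine ✓ (none of z, u used more than once)
relevant ✓ (at least one use each (z, u))
unrestricted ✓ (well-typed at T2; no restrictions here)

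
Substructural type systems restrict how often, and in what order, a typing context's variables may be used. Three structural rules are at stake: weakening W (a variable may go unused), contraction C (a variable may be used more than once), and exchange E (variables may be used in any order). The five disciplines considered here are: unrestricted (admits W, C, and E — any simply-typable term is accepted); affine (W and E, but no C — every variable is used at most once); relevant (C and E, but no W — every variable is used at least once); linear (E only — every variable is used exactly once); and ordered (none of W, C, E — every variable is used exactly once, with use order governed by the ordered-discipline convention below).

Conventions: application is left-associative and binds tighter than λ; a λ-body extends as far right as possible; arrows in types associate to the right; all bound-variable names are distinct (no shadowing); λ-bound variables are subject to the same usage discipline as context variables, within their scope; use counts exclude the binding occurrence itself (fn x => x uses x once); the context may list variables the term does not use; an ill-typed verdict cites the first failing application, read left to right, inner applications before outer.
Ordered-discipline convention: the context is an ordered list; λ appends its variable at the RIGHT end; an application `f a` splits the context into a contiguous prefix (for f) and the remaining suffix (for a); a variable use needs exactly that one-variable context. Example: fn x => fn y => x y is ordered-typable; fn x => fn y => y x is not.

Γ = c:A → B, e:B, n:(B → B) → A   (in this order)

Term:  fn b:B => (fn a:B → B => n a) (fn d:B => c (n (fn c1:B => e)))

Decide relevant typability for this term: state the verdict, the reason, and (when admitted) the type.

no — b, d, c1 never used (weakening)
counts: c ×1; e ×1; n ×2; b (bound) ×0; a (bound) ×1; d (bound) ×0; c1 (bound) ×0
use order (left to right): n, a, c, n, e
typing: ✓ — B → A
per-discipline verdicts: ordered ✗ | linear ✗ | affine ✗ | relevant ✗ | unrestricted ✓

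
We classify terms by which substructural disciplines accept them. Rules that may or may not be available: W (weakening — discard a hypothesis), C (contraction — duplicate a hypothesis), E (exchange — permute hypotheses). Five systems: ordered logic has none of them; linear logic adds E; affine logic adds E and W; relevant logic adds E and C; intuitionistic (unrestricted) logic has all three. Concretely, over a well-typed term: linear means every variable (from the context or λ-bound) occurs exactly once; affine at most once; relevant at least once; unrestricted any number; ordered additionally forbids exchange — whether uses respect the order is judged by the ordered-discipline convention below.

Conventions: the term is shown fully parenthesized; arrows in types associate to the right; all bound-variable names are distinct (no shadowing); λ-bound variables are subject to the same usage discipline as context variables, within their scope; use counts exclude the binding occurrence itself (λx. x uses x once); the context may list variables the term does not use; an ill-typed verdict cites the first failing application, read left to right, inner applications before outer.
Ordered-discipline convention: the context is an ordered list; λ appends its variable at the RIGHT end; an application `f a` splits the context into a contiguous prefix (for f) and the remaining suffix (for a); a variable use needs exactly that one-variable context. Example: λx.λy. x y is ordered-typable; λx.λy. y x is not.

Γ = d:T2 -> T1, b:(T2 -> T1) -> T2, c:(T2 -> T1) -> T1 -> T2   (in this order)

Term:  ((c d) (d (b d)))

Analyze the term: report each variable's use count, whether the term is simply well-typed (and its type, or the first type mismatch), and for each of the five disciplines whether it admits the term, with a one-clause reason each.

use counts: d=3; b=1; c=1
use order (left to right): c, d, d, b, d
typing: well-typed at T2
ordered: ✗ — uses contraction: d ×3
linear: ✗ — uses contraction: d ×3
affine: ✗ — uses contraction: d ×3
relevant: ✓ — d, b, c: all used, weakening unneeded
unrestricted: ✓ — type-checks (T2) and nothing is barred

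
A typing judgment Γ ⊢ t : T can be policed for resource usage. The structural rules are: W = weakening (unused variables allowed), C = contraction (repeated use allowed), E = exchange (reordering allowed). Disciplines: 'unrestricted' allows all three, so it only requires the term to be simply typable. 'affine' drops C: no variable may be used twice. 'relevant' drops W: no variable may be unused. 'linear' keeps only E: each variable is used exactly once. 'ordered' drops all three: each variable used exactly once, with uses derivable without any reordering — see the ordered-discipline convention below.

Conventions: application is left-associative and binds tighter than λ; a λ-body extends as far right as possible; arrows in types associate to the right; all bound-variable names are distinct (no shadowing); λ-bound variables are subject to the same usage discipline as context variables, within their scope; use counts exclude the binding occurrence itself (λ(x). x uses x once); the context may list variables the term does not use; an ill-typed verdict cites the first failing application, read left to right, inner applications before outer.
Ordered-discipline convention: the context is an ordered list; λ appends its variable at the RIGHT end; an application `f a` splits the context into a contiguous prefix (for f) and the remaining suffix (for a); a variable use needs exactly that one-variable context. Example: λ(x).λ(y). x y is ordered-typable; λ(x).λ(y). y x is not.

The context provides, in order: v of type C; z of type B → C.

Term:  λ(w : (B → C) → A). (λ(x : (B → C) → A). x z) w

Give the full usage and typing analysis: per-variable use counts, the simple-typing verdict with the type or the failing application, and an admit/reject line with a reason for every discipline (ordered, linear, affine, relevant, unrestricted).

usage: v: 0; z: 1; w [bound]: 1; x [bound]: 1
use order (left to right): x, z, w
typing: ✓ — ((B → C) → A) → A
ordered: ✗, v never used (weakening)
linear: ✗, v never used (weakening)
affine: ✓, no duplicate uses among v, z, w, x
relevant: ✗, v never used (weakening)
unrestricted: ✓, type-checks (((B → C) → A) → A) and nothing is barred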